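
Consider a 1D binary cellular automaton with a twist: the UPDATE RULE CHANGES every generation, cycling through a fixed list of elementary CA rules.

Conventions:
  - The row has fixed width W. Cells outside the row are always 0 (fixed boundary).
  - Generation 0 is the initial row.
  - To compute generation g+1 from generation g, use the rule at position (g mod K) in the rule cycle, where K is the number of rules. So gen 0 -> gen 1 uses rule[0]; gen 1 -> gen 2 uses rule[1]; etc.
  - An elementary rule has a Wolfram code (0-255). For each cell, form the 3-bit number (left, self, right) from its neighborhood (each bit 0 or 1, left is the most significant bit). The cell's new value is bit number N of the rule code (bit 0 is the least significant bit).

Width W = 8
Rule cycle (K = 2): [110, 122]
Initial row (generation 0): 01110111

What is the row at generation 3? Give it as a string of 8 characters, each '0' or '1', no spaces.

Gen 0: 01110111
Gen 1 (rule 110): 11011101
Gen 2 (rule 122): 11110110
Gen 3 (rule 110): 10011110

Answer: 10011110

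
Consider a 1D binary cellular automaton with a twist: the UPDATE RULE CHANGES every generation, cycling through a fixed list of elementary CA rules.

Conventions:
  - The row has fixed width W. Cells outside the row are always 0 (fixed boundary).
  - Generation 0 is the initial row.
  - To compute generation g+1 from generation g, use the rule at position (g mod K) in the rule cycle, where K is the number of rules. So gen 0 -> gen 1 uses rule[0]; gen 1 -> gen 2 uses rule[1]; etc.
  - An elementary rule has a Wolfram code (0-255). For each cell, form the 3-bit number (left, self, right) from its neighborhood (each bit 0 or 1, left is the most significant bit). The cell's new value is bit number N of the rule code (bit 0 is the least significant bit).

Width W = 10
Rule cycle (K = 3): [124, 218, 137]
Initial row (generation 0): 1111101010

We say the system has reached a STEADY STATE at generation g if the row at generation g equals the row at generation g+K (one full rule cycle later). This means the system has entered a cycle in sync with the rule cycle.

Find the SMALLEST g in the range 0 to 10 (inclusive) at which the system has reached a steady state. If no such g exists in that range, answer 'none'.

Answer: 10

Derivation:
Gen 0: 1111101010
Gen 1 (rule 124): 1000111111
Gen 2 (rule 218): 0101111111
Gen 3 (rule 137): 0001111110
Gen 4 (rule 124): 0001000011
Gen 5 (rule 218): 0010100111
Gen 6 (rule 137): 1000000110
Gen 7 (rule 124): 1100000111
Gen 8 (rule 218): 1110001111
Gen 9 (rule 137): 1100101110
Gen 10 (rule 124): 1110111011
Gen 11 (rule 218): 1110111011
Gen 12 (rule 137): 1100110010
Gen 13 (rule 124): 1110111011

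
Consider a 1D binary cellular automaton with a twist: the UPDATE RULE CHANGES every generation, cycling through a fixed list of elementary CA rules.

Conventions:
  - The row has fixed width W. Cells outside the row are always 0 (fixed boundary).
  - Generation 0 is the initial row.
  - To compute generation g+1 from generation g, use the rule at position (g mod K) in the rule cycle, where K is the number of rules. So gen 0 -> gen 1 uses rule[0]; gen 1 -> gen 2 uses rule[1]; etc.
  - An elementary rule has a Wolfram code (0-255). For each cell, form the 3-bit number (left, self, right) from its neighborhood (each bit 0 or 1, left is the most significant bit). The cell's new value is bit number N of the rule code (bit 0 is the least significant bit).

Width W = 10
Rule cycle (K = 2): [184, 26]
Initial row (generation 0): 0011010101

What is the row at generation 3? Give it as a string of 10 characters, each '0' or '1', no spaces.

Answer: 0010000000

Derivation:
Gen 0: 0011010101
Gen 1 (rule 184): 0010101010
Gen 2 (rule 26): 0100000001
Gen 3 (rule 184): 0010000000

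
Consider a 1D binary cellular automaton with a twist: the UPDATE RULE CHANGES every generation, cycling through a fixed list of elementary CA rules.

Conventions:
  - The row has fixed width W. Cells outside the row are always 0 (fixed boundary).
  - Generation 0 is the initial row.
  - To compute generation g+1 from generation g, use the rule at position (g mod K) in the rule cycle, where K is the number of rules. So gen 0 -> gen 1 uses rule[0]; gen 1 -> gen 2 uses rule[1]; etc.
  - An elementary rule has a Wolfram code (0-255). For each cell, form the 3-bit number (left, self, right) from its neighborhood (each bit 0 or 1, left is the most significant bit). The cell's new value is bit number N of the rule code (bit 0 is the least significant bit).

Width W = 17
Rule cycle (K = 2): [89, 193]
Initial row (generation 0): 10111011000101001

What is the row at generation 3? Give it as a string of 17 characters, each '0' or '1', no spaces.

Gen 0: 10111011000101001
Gen 1 (rule 89): 00101011110000100
Gen 2 (rule 193): 10000001110110001
Gen 3 (rule 89): 01111101010111100

Answer: 01111101010111100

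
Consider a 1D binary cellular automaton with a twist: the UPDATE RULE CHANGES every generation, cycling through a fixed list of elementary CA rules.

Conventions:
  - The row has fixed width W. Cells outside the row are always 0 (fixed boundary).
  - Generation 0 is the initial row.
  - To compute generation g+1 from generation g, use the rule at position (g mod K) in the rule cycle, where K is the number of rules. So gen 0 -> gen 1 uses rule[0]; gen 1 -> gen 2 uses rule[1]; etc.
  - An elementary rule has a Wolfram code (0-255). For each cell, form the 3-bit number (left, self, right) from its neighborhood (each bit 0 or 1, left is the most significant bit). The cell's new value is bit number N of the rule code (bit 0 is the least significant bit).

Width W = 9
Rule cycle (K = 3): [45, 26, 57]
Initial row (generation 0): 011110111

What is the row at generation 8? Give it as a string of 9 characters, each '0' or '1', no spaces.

Gen 0: 011110111
Gen 1 (rule 45): 010001100
Gen 2 (rule 26): 101011010
Gen 3 (rule 57): 010110101
Gen 4 (rule 45): 011101111
Gen 5 (rule 26): 110001000
Gen 6 (rule 57): 101100111
Gen 7 (rule 45): 111000100
Gen 8 (rule 26): 100101010

Answer: 100101010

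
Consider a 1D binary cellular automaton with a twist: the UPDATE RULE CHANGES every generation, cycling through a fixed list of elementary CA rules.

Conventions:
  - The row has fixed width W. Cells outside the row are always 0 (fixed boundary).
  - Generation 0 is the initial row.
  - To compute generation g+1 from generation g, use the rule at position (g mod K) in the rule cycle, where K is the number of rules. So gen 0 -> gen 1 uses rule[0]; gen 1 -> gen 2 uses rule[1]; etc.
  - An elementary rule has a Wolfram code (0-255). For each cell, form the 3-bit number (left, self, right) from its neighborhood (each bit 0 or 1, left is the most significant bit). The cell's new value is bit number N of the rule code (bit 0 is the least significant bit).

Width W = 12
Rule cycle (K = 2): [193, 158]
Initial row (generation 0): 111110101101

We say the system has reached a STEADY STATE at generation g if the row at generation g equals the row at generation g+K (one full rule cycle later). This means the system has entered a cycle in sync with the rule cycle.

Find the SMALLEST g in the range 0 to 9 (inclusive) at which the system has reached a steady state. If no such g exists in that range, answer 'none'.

Gen 0: 111110101101
Gen 1 (rule 193): 011110000100
Gen 2 (rule 158): 111101001110
Gen 3 (rule 193): 011100000110
Gen 4 (rule 158): 111010001101
Gen 5 (rule 193): 011000100100
Gen 6 (rule 158): 110101111110
Gen 7 (rule 193): 010000111110
Gen 8 (rule 158): 111001111101
Gen 9 (rule 193): 011000111100
Gen 10 (rule 158): 110101111010
Gen 11 (rule 193): 010000111000

Answer: none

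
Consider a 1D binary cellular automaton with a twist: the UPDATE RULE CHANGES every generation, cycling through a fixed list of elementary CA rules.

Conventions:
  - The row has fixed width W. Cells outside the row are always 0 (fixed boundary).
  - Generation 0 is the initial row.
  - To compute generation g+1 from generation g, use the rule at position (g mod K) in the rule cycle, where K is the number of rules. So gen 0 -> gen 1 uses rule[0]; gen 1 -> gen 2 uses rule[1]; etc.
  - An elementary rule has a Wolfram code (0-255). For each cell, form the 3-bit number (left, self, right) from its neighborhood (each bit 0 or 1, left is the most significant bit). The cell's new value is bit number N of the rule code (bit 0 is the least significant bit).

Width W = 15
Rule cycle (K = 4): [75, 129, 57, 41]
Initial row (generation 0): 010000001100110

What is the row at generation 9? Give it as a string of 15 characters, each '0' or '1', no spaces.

Answer: 100111111100110

Derivation:
Gen 0: 010000001100110
Gen 1 (rule 75): 100111111101110
Gen 2 (rule 129): 000011111000100
Gen 3 (rule 57): 111010000110011
Gen 4 (rule 41): 100100110100010
Gen 5 (rule 75): 001001110001100
Gen 6 (rule 129): 100000100100001
Gen 7 (rule 57): 011110010011100
Gen 8 (rule 41): 010000000010001
Gen 9 (rule 75): 100111111100110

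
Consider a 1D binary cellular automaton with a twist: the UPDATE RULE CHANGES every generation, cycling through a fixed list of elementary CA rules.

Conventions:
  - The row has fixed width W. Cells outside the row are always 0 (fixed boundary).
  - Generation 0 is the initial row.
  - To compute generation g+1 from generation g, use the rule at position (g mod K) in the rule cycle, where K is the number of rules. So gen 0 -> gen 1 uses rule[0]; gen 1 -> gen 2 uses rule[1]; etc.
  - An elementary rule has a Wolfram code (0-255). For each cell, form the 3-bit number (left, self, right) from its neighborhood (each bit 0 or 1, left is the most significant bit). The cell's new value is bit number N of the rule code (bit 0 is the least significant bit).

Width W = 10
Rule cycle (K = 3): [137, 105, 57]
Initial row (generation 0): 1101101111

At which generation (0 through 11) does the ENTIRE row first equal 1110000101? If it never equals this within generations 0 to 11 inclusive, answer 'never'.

Answer: 8

Derivation:
Gen 0: 1101101111
Gen 1 (rule 137): 1001001110
Gen 2 (rule 105): 0000001010
Gen 3 (rule 57): 1111100101
Gen 4 (rule 137): 1111000000
Gen 5 (rule 105): 1001011111
Gen 6 (rule 57): 0100110000
Gen 7 (rule 137): 0000100111
Gen 8 (rule 105): 1110000101
Gen 9 (rule 57): 1001110010
Gen 10 (rule 137): 0001100000
Gen 11 (rule 105): 1101101111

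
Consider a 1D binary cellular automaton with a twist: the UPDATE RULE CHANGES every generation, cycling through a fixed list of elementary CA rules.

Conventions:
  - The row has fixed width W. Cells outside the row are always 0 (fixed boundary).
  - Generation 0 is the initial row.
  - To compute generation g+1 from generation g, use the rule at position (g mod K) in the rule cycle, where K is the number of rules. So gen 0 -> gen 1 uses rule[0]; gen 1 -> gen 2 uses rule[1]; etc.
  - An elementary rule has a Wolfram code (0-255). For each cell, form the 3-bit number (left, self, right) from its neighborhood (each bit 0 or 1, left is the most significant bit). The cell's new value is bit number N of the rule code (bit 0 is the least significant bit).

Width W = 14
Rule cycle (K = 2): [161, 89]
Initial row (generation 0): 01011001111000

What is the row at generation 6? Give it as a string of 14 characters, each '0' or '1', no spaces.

Gen 0: 01011001111000
Gen 1 (rule 161): 00100000110011
Gen 2 (rule 89): 10011110111011
Gen 3 (rule 161): 00001101010100
Gen 4 (rule 89): 11101100000011
Gen 5 (rule 161): 01010001111000
Gen 6 (rule 89): 00001101001111

Answer: 00001101001111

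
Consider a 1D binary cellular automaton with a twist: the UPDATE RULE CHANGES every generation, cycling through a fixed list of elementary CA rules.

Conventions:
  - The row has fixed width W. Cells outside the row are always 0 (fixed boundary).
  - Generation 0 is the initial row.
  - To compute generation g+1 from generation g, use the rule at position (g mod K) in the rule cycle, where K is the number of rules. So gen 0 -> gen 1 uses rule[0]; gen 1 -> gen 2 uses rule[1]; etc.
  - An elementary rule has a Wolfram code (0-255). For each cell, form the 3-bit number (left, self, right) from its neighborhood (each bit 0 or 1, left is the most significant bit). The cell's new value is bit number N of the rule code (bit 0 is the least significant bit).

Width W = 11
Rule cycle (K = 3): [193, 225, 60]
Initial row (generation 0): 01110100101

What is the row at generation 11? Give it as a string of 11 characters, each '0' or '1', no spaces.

Answer: 11110001100

Derivation:
Gen 0: 01110100101
Gen 1 (rule 193): 00110000000
Gen 2 (rule 225): 10010111111
Gen 3 (rule 60): 11011100000
Gen 4 (rule 193): 01001101111
Gen 5 (rule 225): 00000110111
Gen 6 (rule 60): 00000101100
Gen 7 (rule 193): 11110000101
Gen 8 (rule 225): 01110110010
Gen 9 (rule 60): 01001101011
Gen 10 (rule 193): 00000100001
Gen 11 (rule 225): 11110001100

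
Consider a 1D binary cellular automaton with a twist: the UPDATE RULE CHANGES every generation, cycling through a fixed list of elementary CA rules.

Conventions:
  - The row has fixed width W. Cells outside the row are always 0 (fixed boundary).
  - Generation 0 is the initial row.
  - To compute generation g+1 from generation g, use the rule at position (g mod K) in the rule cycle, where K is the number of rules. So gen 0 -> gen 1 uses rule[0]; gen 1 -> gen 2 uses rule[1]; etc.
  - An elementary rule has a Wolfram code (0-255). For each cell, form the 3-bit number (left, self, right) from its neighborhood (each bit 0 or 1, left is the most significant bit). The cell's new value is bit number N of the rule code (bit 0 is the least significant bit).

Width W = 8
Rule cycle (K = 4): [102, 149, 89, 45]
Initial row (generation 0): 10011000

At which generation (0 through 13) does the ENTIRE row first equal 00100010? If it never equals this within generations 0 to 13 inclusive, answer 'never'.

Answer: never

Derivation:
Gen 0: 10011000
Gen 1 (rule 102): 10101000
Gen 2 (rule 149): 10101111
Gen 3 (rule 89): 00001001
Gen 4 (rule 45): 11101001
Gen 5 (rule 102): 00111011
Gen 6 (rule 149): 10010000
Gen 7 (rule 89): 01001111
Gen 8 (rule 45): 01001000
Gen 9 (rule 102): 11011000
Gen 10 (rule 149): 00000111
Gen 11 (rule 89): 11110101
Gen 12 (rule 45): 10001111
Gen 13 (rule 102): 10010001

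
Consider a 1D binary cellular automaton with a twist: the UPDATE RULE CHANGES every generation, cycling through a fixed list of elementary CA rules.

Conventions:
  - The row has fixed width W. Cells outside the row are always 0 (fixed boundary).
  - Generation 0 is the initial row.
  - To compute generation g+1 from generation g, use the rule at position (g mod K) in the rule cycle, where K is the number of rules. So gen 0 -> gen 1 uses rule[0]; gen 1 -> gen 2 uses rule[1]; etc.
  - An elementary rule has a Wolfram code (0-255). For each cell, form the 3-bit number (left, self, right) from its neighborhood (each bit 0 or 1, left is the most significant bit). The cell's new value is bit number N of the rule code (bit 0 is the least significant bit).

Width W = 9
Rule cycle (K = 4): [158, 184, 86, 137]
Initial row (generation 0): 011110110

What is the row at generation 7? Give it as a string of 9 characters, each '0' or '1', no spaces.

Gen 0: 011110110
Gen 1 (rule 158): 111100101
Gen 2 (rule 184): 111010010
Gen 3 (rule 86): 001011111
Gen 4 (rule 137): 100011110
Gen 5 (rule 158): 110111101
Gen 6 (rule 184): 101111010
Gen 7 (rule 86): 100001011

Answer: 100001011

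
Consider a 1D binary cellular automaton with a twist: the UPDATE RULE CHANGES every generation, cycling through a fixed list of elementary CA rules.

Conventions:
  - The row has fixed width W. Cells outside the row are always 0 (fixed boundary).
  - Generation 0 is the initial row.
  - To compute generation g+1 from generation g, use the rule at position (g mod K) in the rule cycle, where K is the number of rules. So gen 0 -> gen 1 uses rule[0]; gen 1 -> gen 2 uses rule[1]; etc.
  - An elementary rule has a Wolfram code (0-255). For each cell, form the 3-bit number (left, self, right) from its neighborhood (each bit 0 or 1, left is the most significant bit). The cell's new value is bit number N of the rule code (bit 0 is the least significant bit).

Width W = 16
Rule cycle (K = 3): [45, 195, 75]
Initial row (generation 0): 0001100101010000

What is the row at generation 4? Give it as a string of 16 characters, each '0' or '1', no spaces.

Gen 0: 0001100101010000
Gen 1 (rule 45): 1101000111110111
Gen 2 (rule 195): 0100011011110011
Gen 3 (rule 75): 1001111010010111
Gen 4 (rule 45): 1001000110011100

Answer: 1001000110011100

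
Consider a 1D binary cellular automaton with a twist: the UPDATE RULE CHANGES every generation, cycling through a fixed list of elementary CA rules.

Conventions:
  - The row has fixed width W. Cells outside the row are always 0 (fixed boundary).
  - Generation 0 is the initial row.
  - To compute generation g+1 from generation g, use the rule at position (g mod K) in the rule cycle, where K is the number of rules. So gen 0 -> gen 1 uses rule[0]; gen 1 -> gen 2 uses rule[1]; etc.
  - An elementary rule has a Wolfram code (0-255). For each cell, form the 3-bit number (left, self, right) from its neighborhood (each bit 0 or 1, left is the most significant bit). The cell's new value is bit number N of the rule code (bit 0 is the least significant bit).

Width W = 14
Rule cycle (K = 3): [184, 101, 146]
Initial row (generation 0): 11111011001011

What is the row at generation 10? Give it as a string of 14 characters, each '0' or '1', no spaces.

Gen 0: 11111011001011
Gen 1 (rule 184): 11110110100110
Gen 2 (rule 101): 00011011100010
Gen 3 (rule 146): 00100001010101
Gen 4 (rule 184): 00010000101010
Gen 5 (rule 101): 11010110111110
Gen 6 (rule 146): 00000000011101
Gen 7 (rule 184): 00000000011010
Gen 8 (rule 101): 11111111001110
Gen 9 (rule 146): 01111110110101
Gen 10 (rule 184): 01111101101010

Answer: 01111101101010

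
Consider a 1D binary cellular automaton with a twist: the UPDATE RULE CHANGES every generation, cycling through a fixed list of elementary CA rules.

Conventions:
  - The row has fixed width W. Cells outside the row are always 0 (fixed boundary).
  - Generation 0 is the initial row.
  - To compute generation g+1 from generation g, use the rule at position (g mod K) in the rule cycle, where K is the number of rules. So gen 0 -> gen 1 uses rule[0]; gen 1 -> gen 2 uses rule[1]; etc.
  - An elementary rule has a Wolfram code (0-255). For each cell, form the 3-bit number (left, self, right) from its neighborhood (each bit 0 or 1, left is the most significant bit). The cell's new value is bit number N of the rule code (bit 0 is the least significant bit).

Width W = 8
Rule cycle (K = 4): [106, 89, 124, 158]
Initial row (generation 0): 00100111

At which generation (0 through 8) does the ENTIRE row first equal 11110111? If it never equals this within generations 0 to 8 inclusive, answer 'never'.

Answer: 6

Derivation:
Gen 0: 00100111
Gen 1 (rule 106): 01001101
Gen 2 (rule 89): 00101100
Gen 3 (rule 124): 00111110
Gen 4 (rule 158): 01111101
Gen 5 (rule 106): 11000110
Gen 6 (rule 89): 11110111
Gen 7 (rule 124): 10011101
Gen 8 (rule 158): 11111001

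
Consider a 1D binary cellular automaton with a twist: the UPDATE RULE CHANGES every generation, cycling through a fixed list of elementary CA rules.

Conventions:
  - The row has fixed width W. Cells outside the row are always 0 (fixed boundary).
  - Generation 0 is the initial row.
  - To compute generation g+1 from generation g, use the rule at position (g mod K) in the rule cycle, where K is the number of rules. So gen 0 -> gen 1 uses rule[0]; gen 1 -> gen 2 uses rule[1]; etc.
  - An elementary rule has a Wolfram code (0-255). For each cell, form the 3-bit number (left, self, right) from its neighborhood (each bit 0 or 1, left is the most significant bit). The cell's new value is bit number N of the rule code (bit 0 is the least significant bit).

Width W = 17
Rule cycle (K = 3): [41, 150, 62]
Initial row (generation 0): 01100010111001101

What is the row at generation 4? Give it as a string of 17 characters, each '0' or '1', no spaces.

Gen 0: 01100010111001101
Gen 1 (rule 41): 01001001100001010
Gen 2 (rule 150): 11111110010011011
Gen 3 (rule 62): 10000001111110110
Gen 4 (rule 41): 00111101000001100

Answer: 00111101000001100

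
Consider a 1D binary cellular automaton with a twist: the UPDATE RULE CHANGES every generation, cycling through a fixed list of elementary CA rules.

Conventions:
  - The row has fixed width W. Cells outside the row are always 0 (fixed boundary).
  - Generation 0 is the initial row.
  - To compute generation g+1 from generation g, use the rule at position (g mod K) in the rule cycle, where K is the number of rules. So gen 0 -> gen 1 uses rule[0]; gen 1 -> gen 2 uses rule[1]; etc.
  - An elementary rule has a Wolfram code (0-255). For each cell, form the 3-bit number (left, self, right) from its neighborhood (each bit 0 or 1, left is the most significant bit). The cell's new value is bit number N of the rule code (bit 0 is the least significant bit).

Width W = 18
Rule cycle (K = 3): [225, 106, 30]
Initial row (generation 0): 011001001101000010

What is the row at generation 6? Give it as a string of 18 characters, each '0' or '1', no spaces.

Answer: 100000010110000111

Derivation:
Gen 0: 011001001101000010
Gen 1 (rule 225): 001000000110011000
Gen 2 (rule 106): 010000001110111000
Gen 3 (rule 30): 111000011000100100
Gen 4 (rule 225): 011011001010000001
Gen 5 (rule 106): 111111010100000010
Gen 6 (rule 30): 100000010110000111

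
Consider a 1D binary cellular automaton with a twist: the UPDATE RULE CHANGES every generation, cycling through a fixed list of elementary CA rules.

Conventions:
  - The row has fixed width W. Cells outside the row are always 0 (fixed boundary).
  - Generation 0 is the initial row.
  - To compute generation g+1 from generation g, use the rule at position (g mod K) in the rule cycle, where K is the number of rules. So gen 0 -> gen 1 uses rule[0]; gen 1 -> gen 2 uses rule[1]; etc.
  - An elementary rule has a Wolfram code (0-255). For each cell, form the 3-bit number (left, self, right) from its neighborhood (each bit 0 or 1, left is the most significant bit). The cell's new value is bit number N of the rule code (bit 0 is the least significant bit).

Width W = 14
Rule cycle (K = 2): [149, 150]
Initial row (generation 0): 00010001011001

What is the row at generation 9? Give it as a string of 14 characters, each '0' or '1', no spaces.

Answer: 00011001110011

Derivation:
Gen 0: 00010001011001
Gen 1 (rule 149): 11011101000101
Gen 2 (rule 150): 00001001101101
Gen 3 (rule 149): 11101100000001
Gen 4 (rule 150): 01000010000011
Gen 5 (rule 149): 01111011111000
Gen 6 (rule 150): 10110001110100
Gen 7 (rule 149): 10001100100111
Gen 8 (rule 150): 11010011111010
Gen 9 (rule 149): 00011001110011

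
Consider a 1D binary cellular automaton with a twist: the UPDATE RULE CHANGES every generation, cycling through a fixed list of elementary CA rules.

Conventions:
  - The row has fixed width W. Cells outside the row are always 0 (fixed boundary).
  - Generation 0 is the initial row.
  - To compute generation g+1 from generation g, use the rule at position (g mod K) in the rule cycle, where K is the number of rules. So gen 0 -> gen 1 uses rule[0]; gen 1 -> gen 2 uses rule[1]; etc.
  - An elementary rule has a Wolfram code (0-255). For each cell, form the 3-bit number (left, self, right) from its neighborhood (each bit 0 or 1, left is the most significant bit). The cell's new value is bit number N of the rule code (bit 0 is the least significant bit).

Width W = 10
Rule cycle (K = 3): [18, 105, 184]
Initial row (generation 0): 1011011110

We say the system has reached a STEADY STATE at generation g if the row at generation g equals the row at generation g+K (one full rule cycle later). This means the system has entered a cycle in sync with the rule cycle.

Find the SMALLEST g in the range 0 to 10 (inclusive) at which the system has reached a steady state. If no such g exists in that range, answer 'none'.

Answer: 1

Derivation:
Gen 0: 1011011110
Gen 1 (rule 18): 0000000001
Gen 2 (rule 105): 1111111100
Gen 3 (rule 184): 1111111010
Gen 4 (rule 18): 0000000001
Gen 5 (rule 105): 1111111100
Gen 6 (rule 184): 1111111010
Gen 7 (rule 18): 0000000001
Gen 8 (rule 105): 1111111100
Gen 9 (rule 184): 1111111010
Gen 10 (rule 18): 0000000001
Gen 11 (rule 105): 1111111100
Gen 12 (rule 184): 1111111010
Gen 13 (rule 18): 0000000001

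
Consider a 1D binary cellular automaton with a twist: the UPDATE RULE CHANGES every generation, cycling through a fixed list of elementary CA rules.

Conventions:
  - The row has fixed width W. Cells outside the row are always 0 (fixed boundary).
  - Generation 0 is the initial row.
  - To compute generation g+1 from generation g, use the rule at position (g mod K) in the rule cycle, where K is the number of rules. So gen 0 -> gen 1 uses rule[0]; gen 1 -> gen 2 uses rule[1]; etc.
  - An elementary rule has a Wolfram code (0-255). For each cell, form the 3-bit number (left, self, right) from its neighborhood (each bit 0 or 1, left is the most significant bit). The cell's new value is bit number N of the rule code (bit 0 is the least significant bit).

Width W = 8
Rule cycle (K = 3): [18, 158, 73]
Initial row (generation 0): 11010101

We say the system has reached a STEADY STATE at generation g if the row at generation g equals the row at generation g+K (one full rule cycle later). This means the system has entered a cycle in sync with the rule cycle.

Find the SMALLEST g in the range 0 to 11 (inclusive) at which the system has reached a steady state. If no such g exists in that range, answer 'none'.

Gen 0: 11010101
Gen 1 (rule 18): 00000000
Gen 2 (rule 158): 00000000
Gen 3 (rule 73): 11111111
Gen 4 (rule 18): 00000000
Gen 5 (rule 158): 00000000
Gen 6 (rule 73): 11111111
Gen 7 (rule 18): 00000000
Gen 8 (rule 158): 00000000
Gen 9 (rule 73): 11111111
Gen 10 (rule 18): 00000000
Gen 11 (rule 158): 00000000
Gen 12 (rule 73): 11111111
Gen 13 (rule 18): 00000000
Gen 14 (rule 158): 00000000

Answer: 1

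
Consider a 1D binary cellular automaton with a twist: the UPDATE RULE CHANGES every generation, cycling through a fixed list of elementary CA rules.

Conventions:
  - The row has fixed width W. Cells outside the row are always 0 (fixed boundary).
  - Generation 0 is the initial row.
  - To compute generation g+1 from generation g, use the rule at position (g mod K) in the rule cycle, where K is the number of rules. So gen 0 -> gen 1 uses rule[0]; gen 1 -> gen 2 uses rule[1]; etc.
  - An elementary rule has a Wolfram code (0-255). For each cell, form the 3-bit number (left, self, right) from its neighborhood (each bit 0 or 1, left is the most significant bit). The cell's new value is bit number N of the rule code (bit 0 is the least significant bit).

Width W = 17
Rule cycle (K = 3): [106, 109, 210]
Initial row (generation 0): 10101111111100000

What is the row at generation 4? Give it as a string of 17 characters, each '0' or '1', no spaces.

Gen 0: 10101111111100000
Gen 1 (rule 106): 01011000000100000
Gen 2 (rule 109): 01111011110101111
Gen 3 (rule 210): 10111001110000111
Gen 4 (rule 106): 01101011010001101

Answer: 01101011010001101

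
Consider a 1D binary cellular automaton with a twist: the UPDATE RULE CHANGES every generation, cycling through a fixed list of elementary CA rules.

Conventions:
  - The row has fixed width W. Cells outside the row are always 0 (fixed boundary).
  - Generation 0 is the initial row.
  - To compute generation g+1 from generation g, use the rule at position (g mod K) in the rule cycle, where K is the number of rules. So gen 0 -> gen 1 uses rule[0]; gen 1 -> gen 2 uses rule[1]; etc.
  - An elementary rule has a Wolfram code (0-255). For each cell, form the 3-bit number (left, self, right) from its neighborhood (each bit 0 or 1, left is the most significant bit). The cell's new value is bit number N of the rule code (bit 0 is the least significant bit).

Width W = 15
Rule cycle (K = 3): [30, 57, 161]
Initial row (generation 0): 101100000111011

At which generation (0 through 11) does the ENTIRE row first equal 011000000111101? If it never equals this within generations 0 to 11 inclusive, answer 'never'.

Answer: never

Derivation:
Gen 0: 101100000111011
Gen 1 (rule 30): 101010001100010
Gen 2 (rule 57): 010101101011001
Gen 3 (rule 161): 001010010100000
Gen 4 (rule 30): 011011110110000
Gen 5 (rule 57): 010110001101111
Gen 6 (rule 161): 001000100010110
Gen 7 (rule 30): 011101110110101
Gen 8 (rule 57): 010011001101010
Gen 9 (rule 161): 000000000010100
Gen 10 (rule 30): 000000000110110
Gen 11 (rule 57): 111111110101101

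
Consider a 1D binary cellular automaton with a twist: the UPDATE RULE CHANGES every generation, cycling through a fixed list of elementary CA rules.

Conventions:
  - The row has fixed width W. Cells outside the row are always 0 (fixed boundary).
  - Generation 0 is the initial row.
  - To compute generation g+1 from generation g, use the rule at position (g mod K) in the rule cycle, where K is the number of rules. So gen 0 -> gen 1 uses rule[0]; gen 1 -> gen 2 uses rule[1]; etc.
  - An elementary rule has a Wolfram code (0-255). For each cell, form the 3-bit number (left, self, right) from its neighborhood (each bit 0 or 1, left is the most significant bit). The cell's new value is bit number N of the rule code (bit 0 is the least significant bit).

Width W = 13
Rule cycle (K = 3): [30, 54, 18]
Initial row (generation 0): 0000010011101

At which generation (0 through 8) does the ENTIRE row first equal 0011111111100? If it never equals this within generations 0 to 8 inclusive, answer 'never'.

Gen 0: 0000010011101
Gen 1 (rule 30): 0000111110001
Gen 2 (rule 54): 0001000001011
Gen 3 (rule 18): 0010100010000
Gen 4 (rule 30): 0110110111000
Gen 5 (rule 54): 1001001000100
Gen 6 (rule 18): 0110110101010
Gen 7 (rule 30): 1100100101011
Gen 8 (rule 54): 0011111111100

Answer: 8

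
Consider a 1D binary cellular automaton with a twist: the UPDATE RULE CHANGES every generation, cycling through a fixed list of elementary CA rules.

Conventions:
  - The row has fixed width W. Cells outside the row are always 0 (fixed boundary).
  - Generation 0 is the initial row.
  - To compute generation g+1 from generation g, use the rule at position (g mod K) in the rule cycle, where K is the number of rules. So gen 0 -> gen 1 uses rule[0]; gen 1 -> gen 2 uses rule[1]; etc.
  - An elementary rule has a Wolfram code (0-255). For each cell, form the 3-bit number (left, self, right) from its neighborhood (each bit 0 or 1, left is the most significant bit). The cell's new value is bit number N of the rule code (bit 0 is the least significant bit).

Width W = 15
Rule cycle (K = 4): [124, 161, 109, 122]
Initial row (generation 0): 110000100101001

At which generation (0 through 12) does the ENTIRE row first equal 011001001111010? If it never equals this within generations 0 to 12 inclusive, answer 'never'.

Gen 0: 110000100101001
Gen 1 (rule 124): 111000110111101
Gen 2 (rule 161): 010010001011010
Gen 3 (rule 109): 010010101111110
Gen 4 (rule 122): 101101011000011
Gen 5 (rule 124): 111111111100011
Gen 6 (rule 161): 011111111001000
Gen 7 (rule 109): 010000001001011
Gen 8 (rule 122): 101000010110111
Gen 9 (rule 124): 111100011111101
Gen 10 (rule 161): 011001001111010
Gen 11 (rule 109): 011001001001110
Gen 12 (rule 122): 111110110111011

Answer: 10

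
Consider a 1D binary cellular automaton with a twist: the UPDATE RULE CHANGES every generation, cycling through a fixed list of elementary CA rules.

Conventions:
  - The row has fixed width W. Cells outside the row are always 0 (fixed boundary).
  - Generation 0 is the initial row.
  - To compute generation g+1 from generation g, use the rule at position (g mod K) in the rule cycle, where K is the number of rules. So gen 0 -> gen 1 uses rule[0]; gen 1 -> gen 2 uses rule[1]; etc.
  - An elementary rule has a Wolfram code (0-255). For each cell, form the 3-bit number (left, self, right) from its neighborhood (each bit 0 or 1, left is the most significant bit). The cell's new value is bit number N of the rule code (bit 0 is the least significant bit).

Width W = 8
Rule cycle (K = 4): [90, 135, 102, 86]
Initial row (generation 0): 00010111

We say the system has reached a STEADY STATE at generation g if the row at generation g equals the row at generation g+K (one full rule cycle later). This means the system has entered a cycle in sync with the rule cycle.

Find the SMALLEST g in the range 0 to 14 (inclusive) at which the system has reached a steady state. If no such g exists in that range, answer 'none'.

Answer: none

Derivation:
Gen 0: 00010111
Gen 1 (rule 90): 00100101
Gen 2 (rule 135): 11101101
Gen 3 (rule 102): 00110111
Gen 4 (rule 86): 01010001
Gen 5 (rule 90): 10001010
Gen 6 (rule 135): 10111010
Gen 7 (rule 102): 11001110
Gen 8 (rule 86): 01110011
Gen 9 (rule 90): 11011111
Gen 10 (rule 135): 00001110
Gen 11 (rule 102): 00010010
Gen 12 (rule 86): 00111111
Gen 13 (rule 90): 01100001
Gen 14 (rule 135): 10001111
Gen 15 (rule 102): 10010001
Gen 16 (rule 86): 11111011
Gen 17 (rule 90): 10001011
Gen 18 (rule 135): 10111000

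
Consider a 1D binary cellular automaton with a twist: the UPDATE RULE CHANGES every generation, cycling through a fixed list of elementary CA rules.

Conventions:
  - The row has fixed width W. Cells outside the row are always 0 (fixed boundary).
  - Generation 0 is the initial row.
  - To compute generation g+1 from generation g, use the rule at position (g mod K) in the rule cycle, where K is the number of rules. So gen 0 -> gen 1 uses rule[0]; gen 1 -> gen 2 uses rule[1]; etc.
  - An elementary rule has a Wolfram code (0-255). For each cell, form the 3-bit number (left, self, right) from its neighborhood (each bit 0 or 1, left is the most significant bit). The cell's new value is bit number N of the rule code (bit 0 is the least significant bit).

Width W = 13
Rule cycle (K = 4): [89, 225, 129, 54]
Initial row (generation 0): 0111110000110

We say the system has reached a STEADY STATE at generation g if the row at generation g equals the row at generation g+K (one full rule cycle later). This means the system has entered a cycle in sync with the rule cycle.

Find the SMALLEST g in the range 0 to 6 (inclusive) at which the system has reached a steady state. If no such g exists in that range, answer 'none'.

Answer: none

Derivation:
Gen 0: 0111110000110
Gen 1 (rule 89): 0100011110111
Gen 2 (rule 225): 0001001111011
Gen 3 (rule 129): 1100000110000
Gen 4 (rule 54): 0010001001000
Gen 5 (rule 89): 1001100100111
Gen 6 (rule 225): 0000100000011
Gen 7 (rule 129): 1110001111000
Gen 8 (rule 54): 0001010000100
Gen 9 (rule 89): 1100001110011
Gen 10 (rule 225): 0101100110001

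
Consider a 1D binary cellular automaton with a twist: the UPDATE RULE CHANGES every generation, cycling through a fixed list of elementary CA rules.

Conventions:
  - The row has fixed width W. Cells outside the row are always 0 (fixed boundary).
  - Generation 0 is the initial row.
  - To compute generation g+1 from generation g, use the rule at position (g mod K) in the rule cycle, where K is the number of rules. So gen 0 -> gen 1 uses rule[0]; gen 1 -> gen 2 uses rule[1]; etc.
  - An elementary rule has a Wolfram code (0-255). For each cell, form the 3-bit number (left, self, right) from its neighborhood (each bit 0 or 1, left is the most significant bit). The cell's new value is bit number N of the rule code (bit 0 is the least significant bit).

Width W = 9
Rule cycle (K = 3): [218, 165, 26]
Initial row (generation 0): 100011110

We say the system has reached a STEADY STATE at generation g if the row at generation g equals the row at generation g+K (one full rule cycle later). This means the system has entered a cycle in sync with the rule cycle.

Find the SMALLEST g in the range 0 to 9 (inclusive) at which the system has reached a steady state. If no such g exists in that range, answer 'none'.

Answer: 2

Derivation:
Gen 0: 100011110
Gen 1 (rule 218): 010111111
Gen 2 (rule 165): 011011110
Gen 3 (rule 26): 110010001
Gen 4 (rule 218): 111101010
Gen 5 (rule 165): 011011110
Gen 6 (rule 26): 110010001
Gen 7 (rule 218): 111101010
Gen 8 (rule 165): 011011110
Gen 9 (rule 26): 110010001
Gen 10 (rule 218): 111101010
Gen 11 (rule 165): 011011110
Gen 12 (rule 26): 110010001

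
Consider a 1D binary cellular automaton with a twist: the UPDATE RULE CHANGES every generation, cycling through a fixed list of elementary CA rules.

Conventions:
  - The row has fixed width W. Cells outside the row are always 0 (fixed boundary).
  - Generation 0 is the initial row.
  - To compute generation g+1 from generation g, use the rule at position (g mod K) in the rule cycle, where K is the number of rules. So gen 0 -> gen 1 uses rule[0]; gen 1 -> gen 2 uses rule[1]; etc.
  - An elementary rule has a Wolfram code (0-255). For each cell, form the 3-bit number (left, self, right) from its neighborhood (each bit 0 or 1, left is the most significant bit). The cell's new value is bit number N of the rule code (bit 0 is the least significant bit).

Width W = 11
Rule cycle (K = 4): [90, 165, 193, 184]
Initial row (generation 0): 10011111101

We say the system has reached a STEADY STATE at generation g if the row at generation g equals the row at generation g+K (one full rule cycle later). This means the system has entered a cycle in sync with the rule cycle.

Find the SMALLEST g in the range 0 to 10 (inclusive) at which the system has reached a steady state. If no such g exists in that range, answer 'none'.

Gen 0: 10011111101
Gen 1 (rule 90): 01110000100
Gen 2 (rule 165): 00100110101
Gen 3 (rule 193): 10000010000
Gen 4 (rule 184): 01000001000
Gen 5 (rule 90): 10100010100
Gen 6 (rule 165): 11101011101
Gen 7 (rule 193): 01100001100
Gen 8 (rule 184): 01010001010
Gen 9 (rule 90): 10001010001
Gen 10 (rule 165): 10101110101
Gen 11 (rule 193): 00000110000
Gen 12 (rule 184): 00000101000
Gen 13 (rule 90): 00001000100
Gen 14 (rule 165): 11101010101

Answer: none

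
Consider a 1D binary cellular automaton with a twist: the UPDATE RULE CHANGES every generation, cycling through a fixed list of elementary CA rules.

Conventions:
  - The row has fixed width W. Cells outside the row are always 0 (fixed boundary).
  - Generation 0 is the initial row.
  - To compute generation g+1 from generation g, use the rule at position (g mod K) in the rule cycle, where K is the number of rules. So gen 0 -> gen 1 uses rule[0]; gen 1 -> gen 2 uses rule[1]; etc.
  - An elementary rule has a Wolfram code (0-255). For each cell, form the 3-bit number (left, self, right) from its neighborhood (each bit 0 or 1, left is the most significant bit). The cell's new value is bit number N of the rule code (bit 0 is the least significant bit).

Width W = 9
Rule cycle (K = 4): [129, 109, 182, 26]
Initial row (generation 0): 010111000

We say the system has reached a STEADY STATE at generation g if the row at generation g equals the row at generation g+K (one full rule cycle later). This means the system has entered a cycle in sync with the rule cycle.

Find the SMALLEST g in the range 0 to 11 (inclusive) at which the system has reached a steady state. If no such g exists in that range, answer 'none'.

Answer: none

Derivation:
Gen 0: 010111000
Gen 1 (rule 129): 000010011
Gen 2 (rule 109): 111010011
Gen 3 (rule 182): 010111100
Gen 4 (rule 26): 100100010
Gen 5 (rule 129): 000001000
Gen 6 (rule 109): 111101011
Gen 7 (rule 182): 011011100
Gen 8 (rule 26): 110010010
Gen 9 (rule 129): 000000000
Gen 10 (rule 109): 111111111
Gen 11 (rule 182): 011111110
Gen 12 (rule 26): 110000001
Gen 13 (rule 129): 000111100
Gen 14 (rule 109): 110100101
Gen 15 (rule 182): 001111111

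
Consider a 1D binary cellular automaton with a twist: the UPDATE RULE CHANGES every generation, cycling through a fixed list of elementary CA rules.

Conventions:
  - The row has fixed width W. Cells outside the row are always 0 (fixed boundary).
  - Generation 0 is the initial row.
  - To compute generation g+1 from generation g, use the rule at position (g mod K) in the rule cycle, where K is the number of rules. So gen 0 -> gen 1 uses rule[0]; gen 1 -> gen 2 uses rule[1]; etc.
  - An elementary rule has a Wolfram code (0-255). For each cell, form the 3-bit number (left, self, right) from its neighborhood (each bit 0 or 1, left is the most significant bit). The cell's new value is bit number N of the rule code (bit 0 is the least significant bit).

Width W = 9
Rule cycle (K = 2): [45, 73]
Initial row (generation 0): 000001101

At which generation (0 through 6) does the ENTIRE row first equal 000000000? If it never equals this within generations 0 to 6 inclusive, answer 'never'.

Gen 0: 000001101
Gen 1 (rule 45): 111101011
Gen 2 (rule 73): 100100011
Gen 3 (rule 45): 100101010
Gen 4 (rule 73): 000000000
Gen 5 (rule 45): 111111111
Gen 6 (rule 73): 100000001

Answer: 4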